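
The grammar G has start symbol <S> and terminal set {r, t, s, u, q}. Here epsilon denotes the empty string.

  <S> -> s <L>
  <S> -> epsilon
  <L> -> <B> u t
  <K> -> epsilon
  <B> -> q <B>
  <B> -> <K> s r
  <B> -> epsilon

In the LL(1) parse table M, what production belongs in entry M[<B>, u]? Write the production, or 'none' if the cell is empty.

FIRST(<S>): from <S>->s <L> we get {s}; from <S>->epsilon we get {epsilon}. So FIRST(<S>) = {epsilon, s}.
FIRST(<K>): from <K>->epsilon we get {epsilon}. So FIRST(<K>) = {epsilon}.
FIRST(<B>): from <B>->q <B> we get {q}; from <B>-><K> s r we get {s}; from <B>->epsilon we get {epsilon}. So FIRST(<B>) = {epsilon, q, s}.
FIRST(<L>): from <L>-><B> u t we get {q, s, u}. So FIRST(<L>) = {q, s, u}.
FOLLOW(<S>) includes $ since <S> is the start symbol.
FOLLOW(<B>): in <L>-><B> u t, <B> is followed by u t with FIRST {u}; in <B>->q <B>, the suffix after <B> is empty (adds nothing new). Thus FOLLOW(<B>) = {u}.
For <B> -> q <B>: FIRST(q <B>) = {q}, so it goes in M[<B>, t] for t ∈ {q}.
For <B> -> <K> s r: FIRST(<K> s r) = {s}, so it goes in M[<B>, t] for t ∈ {s}.
For <B> -> epsilon: FIRST(epsilon) = {epsilon}, so it goes in M[<B>, t] for t ∈ {}; since epsilon ∈ FIRST, also for every t ∈ FOLLOW(<B>) = {u}.

<B> -> epsilon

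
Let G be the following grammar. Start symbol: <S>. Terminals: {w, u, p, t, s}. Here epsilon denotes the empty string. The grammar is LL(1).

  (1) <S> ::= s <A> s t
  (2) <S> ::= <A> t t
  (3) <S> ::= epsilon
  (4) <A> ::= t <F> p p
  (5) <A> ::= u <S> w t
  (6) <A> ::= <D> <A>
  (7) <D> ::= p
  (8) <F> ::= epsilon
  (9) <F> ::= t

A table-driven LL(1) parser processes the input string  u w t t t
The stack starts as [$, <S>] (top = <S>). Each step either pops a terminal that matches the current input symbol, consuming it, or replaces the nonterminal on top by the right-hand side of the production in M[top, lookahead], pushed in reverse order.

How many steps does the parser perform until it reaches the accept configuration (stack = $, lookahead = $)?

8

step 1: stack=$ <S>  input=u w t t t $  — expand <S> ::= <A> t t
step 2: stack=$ t t <A>  input=u w t t t $  — expand <A> ::= u <S> w t
step 3: stack=$ t t t w <S> u  input=u w t t t $  — match u
step 4: stack=$ t t t w <S>  input=w t t t $  — expand <S> ::= epsilon
step 5: stack=$ t t t w  input=w t t t $  — match w
step 6: stack=$ t t t  input=t t t $  — match t
step 7: stack=$ t t  input=t t $  — match t
step 8: stack=$ t  input=t $  — match t
Accept reached after 8 steps.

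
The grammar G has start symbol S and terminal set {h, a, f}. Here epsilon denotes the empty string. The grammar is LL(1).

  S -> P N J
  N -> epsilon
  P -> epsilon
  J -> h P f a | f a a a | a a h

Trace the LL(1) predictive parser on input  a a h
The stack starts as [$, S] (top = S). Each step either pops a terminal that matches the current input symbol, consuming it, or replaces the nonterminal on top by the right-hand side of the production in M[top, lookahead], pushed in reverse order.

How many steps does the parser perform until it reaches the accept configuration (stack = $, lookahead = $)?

7

     Stack    Input    Action
  1  $ S      a a h $  expand S -> P N J
  2  $ J N P  a a h $  expand P -> epsilon
  3  $ J N    a a h $  expand N -> epsilon
  4  $ J      a a h $  expand J -> a a h
  5  $ h a a  a a h $  match a
  6  $ h a    a h $    match a
  7  $ h      h $      match h
Accept reached after 7 steps.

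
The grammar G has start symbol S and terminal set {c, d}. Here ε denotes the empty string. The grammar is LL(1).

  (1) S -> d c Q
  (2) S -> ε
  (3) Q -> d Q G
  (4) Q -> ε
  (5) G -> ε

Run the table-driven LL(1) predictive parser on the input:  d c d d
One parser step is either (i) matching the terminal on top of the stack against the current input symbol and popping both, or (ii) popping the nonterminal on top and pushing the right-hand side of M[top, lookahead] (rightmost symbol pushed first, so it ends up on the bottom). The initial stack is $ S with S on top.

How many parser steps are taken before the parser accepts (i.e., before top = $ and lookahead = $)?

10

step 1: stack=$ S  input=d c d d $  — expand S -> d c Q
step 2: stack=$ Q c d  input=d c d d $  — match d
step 3: stack=$ Q c  input=c d d $  — match c
step 4: stack=$ Q  input=d d $  — expand Q -> d Q G
step 5: stack=$ G Q d  input=d d $  — match d
step 6: stack=$ G Q  input=d $  — expand Q -> d Q G
step 7: stack=$ G G Q d  input=d $  — match d
step 8: stack=$ G G Q  input=$  — expand Q -> ε
step 9: stack=$ G G  input=$  — expand G -> ε
step 10: stack=$ G  input=$  — expand G -> ε
Accept reached after 10 steps.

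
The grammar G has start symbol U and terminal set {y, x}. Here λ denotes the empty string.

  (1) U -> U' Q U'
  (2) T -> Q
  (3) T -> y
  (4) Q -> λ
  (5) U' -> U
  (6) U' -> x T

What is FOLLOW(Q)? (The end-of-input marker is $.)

FIRST(Q): from Q->λ we get {λ}. So FIRST(Q) = {λ}.
FIRST(T): from T->Q we get {λ}; from T->y we get {y}. So FIRST(T) = {λ, y}.
FIRST(U): from U->U' Q U' we get {x}. So FIRST(U) = {x}.
FIRST(U'): from U'->U we get {x}; from U'->x T we get {x}. So FIRST(U') = {x}.
FOLLOW(U) includes $ since U is the start symbol.
FOLLOW(U): in U'->U, the suffix after U is empty, so FOLLOW(U) ⊇ FOLLOW(U') = {$, x}. Thus FOLLOW(U) = {$, x}.
FOLLOW(U'): in U->U' Q U' (occurrence 1), U' is followed by Q U' with FIRST {x}; in U->U' Q U' (occurrence 2), the suffix after U' is empty, so FOLLOW(U') ⊇ FOLLOW(U) = {$, x}. Thus FOLLOW(U') = {$, x}.
FOLLOW(T): in U'->x T, the suffix after T is empty, so FOLLOW(T) ⊇ FOLLOW(U') = {$, x}. Thus FOLLOW(T) = {$, x}.
FOLLOW(Q): in U->U' Q U', Q is followed by U' with FIRST {x}; in T->Q, the suffix after Q is empty, so FOLLOW(Q) ⊇ FOLLOW(T) = {$, x}. Thus FOLLOW(Q) = {$, x}.

{$, x}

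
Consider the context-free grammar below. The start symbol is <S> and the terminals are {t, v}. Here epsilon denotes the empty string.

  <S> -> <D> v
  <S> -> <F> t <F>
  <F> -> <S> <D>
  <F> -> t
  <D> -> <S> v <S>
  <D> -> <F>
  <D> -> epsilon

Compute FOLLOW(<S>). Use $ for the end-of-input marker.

{$, t, v}

FIRST(<S>) = {t, v}  (via <D> v, <F> t <F>)
FIRST(<F>) = {t, v}  (via <S> <D>)
FIRST(<D>) = {epsilon, t, v}  (via <S> v <S>, <F>)
FOLLOW(<S>) includes $ since <S> is the start symbol.
FOLLOW(<S>): in <F>-><S> <D>, <S> is followed by <D> with FIRST {epsilon, t, v}; in <F>-><S> <D>, the suffix after <S> is nullable, so FOLLOW(<S>) ⊇ FOLLOW(<F>) = {$, t, v}; in <D>-><S> v <S> (occurrence 1), <S> is followed by v <S> with FIRST {v}; in <D>-><S> v <S> (occurrence 2), the suffix after <S> is empty, so FOLLOW(<S>) ⊇ FOLLOW(<D>) = {$, t, v}. Thus FOLLOW(<S>) = {$, t, v}.
FOLLOW(<F>): in <S>-><F> t <F> (occurrence 1), <F> is followed by t <F> with FIRST {t}; in <S>-><F> t <F> (occurrence 2), the suffix after <F> is empty, so FOLLOW(<F>) ⊇ FOLLOW(<S>) = {$, t, v}; in <D>-><F>, the suffix after <F> is empty, so FOLLOW(<F>) ⊇ FOLLOW(<D>) = {$, t, v}. Thus FOLLOW(<F>) = {$, t, v}.
FOLLOW(<D>): in <S>-><D> v, <D> is followed by v with FIRST {v}; in <F>-><S> <D>, the suffix after <D> is empty, so FOLLOW(<D>) ⊇ FOLLOW(<F>) = {$, t, v}. Thus FOLLOW(<D>) = {$, t, v}.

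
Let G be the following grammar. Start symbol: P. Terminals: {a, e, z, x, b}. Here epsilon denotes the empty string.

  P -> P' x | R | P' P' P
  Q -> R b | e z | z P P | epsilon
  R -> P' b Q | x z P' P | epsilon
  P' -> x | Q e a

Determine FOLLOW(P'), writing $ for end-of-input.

FIRST(P) = {epsilon, b, e, x, z}  (via P' x, R, P' P' P)
FIRST(Q) = {epsilon, b, e, x, z}  (via R b)
FIRST(P') = {b, e, x, z}  (via Q e a)
FIRST(R) = {epsilon, b, e, x, z}  (via P' b Q)
FOLLOW(P) includes $ since P is the start symbol.
FOLLOW(P): in P->P' P' P, the suffix after P is empty (adds nothing new); in Q->z P P (occurrence 1), P is followed by P with FIRST {epsilon, b, e, x, z}; in Q->z P P (occurrence 1), the suffix after P is nullable, so FOLLOW(P) ⊇ FOLLOW(Q) = {$, b, e, x, z}; in Q->z P P (occurrence 2), the suffix after P is empty, so FOLLOW(P) ⊇ FOLLOW(Q) = {$, b, e, x, z}; in R->x z P' P, the suffix after P is empty, so FOLLOW(P) ⊇ FOLLOW(R) = {$, b, e, x, z}. Thus FOLLOW(P) = {$, b, e, x, z}.
FOLLOW(R): in P->R, the suffix after R is empty, so FOLLOW(R) ⊇ FOLLOW(P) = {$, b, e, x, z}; in Q->R b, R is followed by b with FIRST {b}. Thus FOLLOW(R) = {$, b, e, x, z}.
FOLLOW(Q): in R->P' b Q, the suffix after Q is empty, so FOLLOW(Q) ⊇ FOLLOW(R) = {$, b, e, x, z}; in P'->Q e a, Q is followed by e a with FIRST {e}. Thus FOLLOW(Q) = {$, b, e, x, z}.
FOLLOW(P'): in P->P' x, P' is followed by x with FIRST {x}; in P->P' P' P (occurrence 1), P' is followed by P' P with FIRST {b, e, x, z}; in P->P' P' P (occurrence 2), P' is followed by P with FIRST {epsilon, b, e, x, z}; in P->P' P' P (occurrence 2), the suffix after P' is nullable, so FOLLOW(P') ⊇ FOLLOW(P) = {$, b, e, x, z}; in R->P' b Q, P' is followed by b Q with FIRST {b}; in R->x z P' P, P' is followed by P with FIRST {epsilon, b, e, x, z}; in R->x z P' P, the suffix after P' is nullable, so FOLLOW(P') ⊇ FOLLOW(R) = {$, b, e, x, z}. Thus FOLLOW(P') = {$, b, e, x, z}.

{$, b, e, x, z}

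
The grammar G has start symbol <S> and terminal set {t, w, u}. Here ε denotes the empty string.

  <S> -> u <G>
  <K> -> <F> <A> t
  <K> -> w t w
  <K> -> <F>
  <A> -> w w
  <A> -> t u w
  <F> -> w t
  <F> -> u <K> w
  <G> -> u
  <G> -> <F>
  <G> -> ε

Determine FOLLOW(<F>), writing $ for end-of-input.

{$, t, w}

FIRST(<S>) = {u}
FIRST(<A>) = {t, w}
FIRST(<F>) = {u, w}
FIRST(<K>) = {u, w}  (via <F> <A> t, <F>)
FIRST(<G>) = {ε, u, w}  (via <F>)
FOLLOW(<S>) includes $ since <S> is the start symbol.
FOLLOW(<S>): <S> appears on no right-hand side. Thus FOLLOW(<S>) = {$}.
FOLLOW(<K>): in <F>->u <K> w, <K> is followed by w with FIRST {w}. Thus FOLLOW(<K>) = {w}.
FOLLOW(<A>): in <K>-><F> <A> t, <A> is followed by t with FIRST {t}. Thus FOLLOW(<A>) = {t}.
FOLLOW(<G>): in <S>->u <G>, the suffix after <G> is empty, so FOLLOW(<G>) ⊇ FOLLOW(<S>) = {$}. Thus FOLLOW(<G>) = {$}.
FOLLOW(<F>): in <K>-><F> <A> t, <F> is followed by <A> t with FIRST {t, w}; in <K>-><F>, the suffix after <F> is empty, so FOLLOW(<F>) ⊇ FOLLOW(<K>) = {w}; in <G>-><F>, the suffix after <F> is empty, so FOLLOW(<F>) ⊇ FOLLOW(<G>) = {$}. Thus FOLLOW(<F>) = {$, t, w}.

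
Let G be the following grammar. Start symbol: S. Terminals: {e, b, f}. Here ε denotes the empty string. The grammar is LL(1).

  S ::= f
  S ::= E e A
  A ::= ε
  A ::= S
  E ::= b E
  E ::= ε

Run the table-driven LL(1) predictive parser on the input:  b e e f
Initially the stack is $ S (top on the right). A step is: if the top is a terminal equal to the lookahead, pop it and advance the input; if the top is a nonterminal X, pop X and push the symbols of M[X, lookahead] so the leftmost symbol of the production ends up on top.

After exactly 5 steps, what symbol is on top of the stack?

     Stack      Input      Action
  1  $ S        b e e f $  expand S ::= E e A
  2  $ A e E    b e e f $  expand E ::= b E
  3  $ A e E b  b e e f $  match b
  4  $ A e E    e e f $    expand E ::= ε
  5  $ A e      e e f $    match e
Stack after step 5: $ A (top = A).

A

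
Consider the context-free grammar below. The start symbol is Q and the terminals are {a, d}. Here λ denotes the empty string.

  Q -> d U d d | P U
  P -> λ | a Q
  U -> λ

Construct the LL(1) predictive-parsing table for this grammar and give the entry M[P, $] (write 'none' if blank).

P -> λ

FIRST(P): from P->λ we get {λ}; from P->a Q we get {a}. So FIRST(P) = {λ, a}.
FIRST(U): from U->λ we get {λ}. So FIRST(U) = {λ}.
FIRST(Q): from Q->d U d d we get {d}; from Q->P U we get {λ, a}. So FIRST(Q) = {λ, a, d}.
FOLLOW(Q) includes $ since Q is the start symbol.
FOLLOW(Q): in P->a Q, the suffix after Q is empty, so FOLLOW(Q) ⊇ FOLLOW(P) = {$}. Thus FOLLOW(Q) = {$}.
FOLLOW(P): in Q->P U, P is followed by U with FIRST {λ}; in Q->P U, the suffix after P is nullable, so FOLLOW(P) ⊇ FOLLOW(Q) = {$}. Thus FOLLOW(P) = {$}.
For P -> λ: FIRST(λ) = {λ}, so it goes in M[P, t] for t ∈ {}; since λ ∈ FIRST, also for every t ∈ FOLLOW(P) = {$}.
For P -> a Q: FIRST(a Q) = {a}, so it goes in M[P, t] for t ∈ {a}.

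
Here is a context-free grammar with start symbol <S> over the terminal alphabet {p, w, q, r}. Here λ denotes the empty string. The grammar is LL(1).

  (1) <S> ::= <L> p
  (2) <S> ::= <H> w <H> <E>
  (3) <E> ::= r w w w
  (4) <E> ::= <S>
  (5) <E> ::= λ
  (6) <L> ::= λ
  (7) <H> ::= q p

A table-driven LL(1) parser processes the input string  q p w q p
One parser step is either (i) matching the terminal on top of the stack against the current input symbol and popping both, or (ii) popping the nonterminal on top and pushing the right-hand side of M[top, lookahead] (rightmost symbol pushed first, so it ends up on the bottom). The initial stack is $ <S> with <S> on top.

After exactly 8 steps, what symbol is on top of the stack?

step 1: stack=$ <S>  input=q p w q p $  — expand <S> ::= <H> w <H> <E>
step 2: stack=$ <E> <H> w <H>  input=q p w q p $  — expand <H> ::= q p
step 3: stack=$ <E> <H> w p q  input=q p w q p $  — match q
step 4: stack=$ <E> <H> w p  input=p w q p $  — match p
step 5: stack=$ <E> <H> w  input=w q p $  — match w
step 6: stack=$ <E> <H>  input=q p $  — expand <H> ::= q p
step 7: stack=$ <E> p q  input=q p $  — match q
step 8: stack=$ <E> p  input=p $  — match p
Stack after step 8: $ <E> (top = <E>).

<E>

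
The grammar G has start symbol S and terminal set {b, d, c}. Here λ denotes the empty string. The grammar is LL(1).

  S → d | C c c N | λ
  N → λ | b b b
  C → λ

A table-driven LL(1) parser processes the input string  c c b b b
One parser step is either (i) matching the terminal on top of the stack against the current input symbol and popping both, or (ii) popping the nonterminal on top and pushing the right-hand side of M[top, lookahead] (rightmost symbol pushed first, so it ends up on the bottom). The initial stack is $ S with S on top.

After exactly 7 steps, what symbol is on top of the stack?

b

     Stack      Input        Action
  1  $ S        c c b b b $  expand S → C c c N
  2  $ N c c C  c c b b b $  expand C → λ
  3  $ N c c    c c b b b $  match c
  4  $ N c      c b b b $    match c
  5  $ N        b b b $      expand N → b b b
  6  $ b b b    b b b $      match b
  7  $ b b      b b $        match b
Stack after step 7: $ b (top = b).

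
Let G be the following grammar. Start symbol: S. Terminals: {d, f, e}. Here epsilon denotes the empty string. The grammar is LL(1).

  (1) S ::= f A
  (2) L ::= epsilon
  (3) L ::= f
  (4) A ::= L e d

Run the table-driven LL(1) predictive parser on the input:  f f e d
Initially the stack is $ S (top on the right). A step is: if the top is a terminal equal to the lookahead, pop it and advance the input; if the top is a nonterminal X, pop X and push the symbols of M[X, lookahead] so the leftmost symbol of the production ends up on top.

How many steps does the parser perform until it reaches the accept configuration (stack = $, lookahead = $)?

7

     Stack    Input      Action
  1  $ S      f f e d $  expand S ::= f A
  2  $ A f    f f e d $  match f
  3  $ A      f e d $    expand A ::= L e d
  4  $ d e L  f e d $    expand L ::= f
  5  $ d e f  f e d $    match f
  6  $ d e    e d $      match e
  7  $ d      d $        match d
Accept reached after 7 steps.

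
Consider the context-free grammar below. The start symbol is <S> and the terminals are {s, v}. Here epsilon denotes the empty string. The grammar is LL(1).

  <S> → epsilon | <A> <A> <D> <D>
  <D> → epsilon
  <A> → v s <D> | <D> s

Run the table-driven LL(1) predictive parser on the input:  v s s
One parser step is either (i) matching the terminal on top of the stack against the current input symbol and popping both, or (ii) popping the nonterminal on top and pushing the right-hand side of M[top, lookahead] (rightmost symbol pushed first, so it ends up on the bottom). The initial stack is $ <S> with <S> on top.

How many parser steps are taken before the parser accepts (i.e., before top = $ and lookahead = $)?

10

      Stack                  Input    Action
   1  $ <S>                  v s s $  expand <S> → <A> <A> <D> <D>
   2  $ <D> <D> <A> <A>      v s s $  expand <A> → v s <D>
   3  $ <D> <D> <A> <D> s v  v s s $  match v
   4  $ <D> <D> <A> <D> s    s s $    match s
   5  $ <D> <D> <A> <D>      s $      expand <D> → epsilon
   6  $ <D> <D> <A>          s $      expand <A> → <D> s
   7  $ <D> <D> s <D>        s $      expand <D> → epsilon
   8  $ <D> <D> s            s $      match s
   9  $ <D> <D>              $        expand <D> → epsilon
  10  $ <D>                  $        expand <D> → epsilon
Accept reached after 10 steps.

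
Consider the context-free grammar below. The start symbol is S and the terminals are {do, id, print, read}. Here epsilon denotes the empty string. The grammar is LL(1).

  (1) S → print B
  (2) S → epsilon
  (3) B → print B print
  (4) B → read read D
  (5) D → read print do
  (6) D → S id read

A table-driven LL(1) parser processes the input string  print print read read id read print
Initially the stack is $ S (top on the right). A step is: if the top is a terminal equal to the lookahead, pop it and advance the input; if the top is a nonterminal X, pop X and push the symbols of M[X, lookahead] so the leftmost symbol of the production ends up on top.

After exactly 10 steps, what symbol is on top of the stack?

step 1: stack=$ S  input=print print read read id read print $  — expand S → print B
step 2: stack=$ B print  input=print print read read id read print $  — match print
step 3: stack=$ B  input=print read read id read print $  — expand B → print B print
step 4: stack=$ print B print  input=print read read id read print $  — match print
step 5: stack=$ print B  input=read read id read print $  — expand B → read read D
step 6: stack=$ print D read read  input=read read id read print $  — match read
step 7: stack=$ print D read  input=read id read print $  — match read
step 8: stack=$ print D  input=id read print $  — expand D → S id read
step 9: stack=$ print read id S  input=id read print $  — expand S → epsilon
step 10: stack=$ print read id  input=id read print $  — match id
Stack after step 10: $ print read (top = read).

read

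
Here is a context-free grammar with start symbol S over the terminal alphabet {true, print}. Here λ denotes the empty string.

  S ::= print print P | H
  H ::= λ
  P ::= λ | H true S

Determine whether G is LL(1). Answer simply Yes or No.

Yes

FIRST(S) = {λ, print}
FIRST(H) = {λ}
FIRST(P) = {λ, true}
FOLLOW(S) = {$}
FOLLOW(H) = {$, true}
FOLLOW(P) = {$}
Each cell of M receives at most one production.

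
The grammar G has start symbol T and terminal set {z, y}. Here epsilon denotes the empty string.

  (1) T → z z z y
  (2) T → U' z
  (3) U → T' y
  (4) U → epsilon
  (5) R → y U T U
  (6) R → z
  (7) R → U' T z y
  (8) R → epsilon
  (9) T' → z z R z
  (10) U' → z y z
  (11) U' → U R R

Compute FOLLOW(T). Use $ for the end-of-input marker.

{$, y, z}

FIRST(T') = {z}
FIRST(U) = {epsilon, z}  (via T' y)
FIRST(T) = {y, z}  (via U' z)
FIRST(R) = {epsilon, y, z}  (via U' T z y)
FIRST(U') = {epsilon, y, z}  (via U R R)
FOLLOW(T) includes $ since T is the start symbol.
FOLLOW(T'): in U→T' y, T' is followed by y with FIRST {y}. Thus FOLLOW(T') = {y}.
FOLLOW(U'): in T→U' z, U' is followed by z with FIRST {z}; in R→U' T z y, U' is followed by T z y with FIRST {y, z}. Thus FOLLOW(U') = {y, z}.
FOLLOW(R): in T'→z z R z, R is followed by z with FIRST {z}; in U'→U R R (occurrence 1), R is followed by R with FIRST {epsilon, y, z}; in U'→U R R (occurrence 1), the suffix after R is nullable, so FOLLOW(R) ⊇ FOLLOW(U') = {y, z}; in U'→U R R (occurrence 2), the suffix after R is empty, so FOLLOW(R) ⊇ FOLLOW(U') = {y, z}. Thus FOLLOW(R) = {y, z}.
FOLLOW(T): in R→y U T U, T is followed by U with FIRST {epsilon, z}; in R→y U T U, the suffix after T is nullable, so FOLLOW(T) ⊇ FOLLOW(R) = {y, z}; in R→U' T z y, T is followed by z y with FIRST {z}. Thus FOLLOW(T) = {$, y, z}.
FOLLOW(U): in R→y U T U (occurrence 1), U is followed by T U with FIRST {y, z}; in R→y U T U (occurrence 2), the suffix after U is empty, so FOLLOW(U) ⊇ FOLLOW(R) = {y, z}; in U'→U R R, U is followed by R R with FIRST {epsilon, y, z}; in U'→U R R, the suffix after U is nullable, so FOLLOW(U) ⊇ FOLLOW(U') = {y, z}. Thus FOLLOW(U) = {y, z}.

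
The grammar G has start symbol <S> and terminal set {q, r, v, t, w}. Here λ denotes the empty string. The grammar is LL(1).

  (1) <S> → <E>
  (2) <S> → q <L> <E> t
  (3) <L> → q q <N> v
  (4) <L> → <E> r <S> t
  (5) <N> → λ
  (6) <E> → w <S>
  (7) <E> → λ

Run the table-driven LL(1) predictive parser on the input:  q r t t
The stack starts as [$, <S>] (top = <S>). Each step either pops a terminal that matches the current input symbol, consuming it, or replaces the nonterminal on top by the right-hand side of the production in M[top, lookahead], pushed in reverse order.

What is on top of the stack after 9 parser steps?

step 1: stack=$ <S>  input=q r t t $  — expand <S> → q <L> <E> t
step 2: stack=$ t <E> <L> q  input=q r t t $  — match q
step 3: stack=$ t <E> <L>  input=r t t $  — expand <L> → <E> r <S> t
step 4: stack=$ t <E> t <S> r <E>  input=r t t $  — expand <E> → λ
step 5: stack=$ t <E> t <S> r  input=r t t $  — match r
step 6: stack=$ t <E> t <S>  input=t t $  — expand <S> → <E>
step 7: stack=$ t <E> t <E>  input=t t $  — expand <E> → λ
step 8: stack=$ t <E> t  input=t t $  — match t
step 9: stack=$ t <E>  input=t $  — expand <E> → λ
Stack after step 9: $ t (top = t).

t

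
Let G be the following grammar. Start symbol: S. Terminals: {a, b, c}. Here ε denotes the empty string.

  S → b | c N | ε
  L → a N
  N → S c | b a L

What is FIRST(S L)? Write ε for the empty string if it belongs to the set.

{a, b, c}

FIRST(S) = {ε, b, c}
FIRST(L) = {a}
FIRST(N) = {b, c}  (via S c)
FIRST(S L): take FIRST of each symbol in turn, carrying on past any symbol whose FIRST contains ε; result {a, b, c}.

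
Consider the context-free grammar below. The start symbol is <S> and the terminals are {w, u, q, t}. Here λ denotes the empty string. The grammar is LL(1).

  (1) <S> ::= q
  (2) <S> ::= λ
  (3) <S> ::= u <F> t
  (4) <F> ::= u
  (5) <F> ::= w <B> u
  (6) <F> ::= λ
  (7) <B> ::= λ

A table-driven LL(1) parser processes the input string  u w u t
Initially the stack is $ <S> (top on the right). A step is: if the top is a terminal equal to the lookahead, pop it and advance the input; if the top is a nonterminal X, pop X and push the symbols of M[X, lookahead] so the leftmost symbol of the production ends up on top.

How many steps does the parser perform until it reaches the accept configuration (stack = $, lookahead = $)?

step 1: stack=$ <S>  input=u w u t $  — expand <S> ::= u <F> t
step 2: stack=$ t <F> u  input=u w u t $  — match u
step 3: stack=$ t <F>  input=w u t $  — expand <F> ::= w <B> u
step 4: stack=$ t u <B> w  input=w u t $  — match w
step 5: stack=$ t u <B>  input=u t $  — expand <B> ::= λ
step 6: stack=$ t u  input=u t $  — match u
step 7: stack=$ t  input=t $  — match t
Accept reached after 7 steps.

7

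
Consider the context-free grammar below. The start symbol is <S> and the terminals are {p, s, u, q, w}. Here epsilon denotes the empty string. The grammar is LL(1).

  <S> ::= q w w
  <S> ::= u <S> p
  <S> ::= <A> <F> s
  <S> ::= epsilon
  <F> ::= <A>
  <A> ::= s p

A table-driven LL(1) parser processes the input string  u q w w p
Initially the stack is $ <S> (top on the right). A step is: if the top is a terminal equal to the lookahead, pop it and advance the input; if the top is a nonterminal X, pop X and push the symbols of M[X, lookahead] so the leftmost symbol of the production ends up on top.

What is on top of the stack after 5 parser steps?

     Stack      Input        Action
  1  $ <S>      u q w w p $  expand <S> ::= u <S> p
  2  $ p <S> u  u q w w p $  match u
  3  $ p <S>    q w w p $    expand <S> ::= q w w
  4  $ p w w q  q w w p $    match q
  5  $ p w w    w w p $      match w
Stack after step 5: $ p w (top = w).

w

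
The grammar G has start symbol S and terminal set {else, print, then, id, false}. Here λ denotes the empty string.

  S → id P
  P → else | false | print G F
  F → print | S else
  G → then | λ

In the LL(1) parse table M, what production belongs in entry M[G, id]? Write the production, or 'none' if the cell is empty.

G → λ

FIRST(S): from S→id P we get {id}. So FIRST(S) = {id}.
FIRST(P): from P→else we get {else}; from P→false we get {false}; from P→print G F we get {print}. So FIRST(P) = {else, false, print}.
FIRST(G): from G→then we get {then}; from G→λ we get {λ}. So FIRST(G) = {λ, then}.
FIRST(F): from F→print we get {print}; from F→S else we get {id}. So FIRST(F) = {id, print}.
FOLLOW(S) includes $ since S is the start symbol.
FOLLOW(G): in P→print G F, G is followed by F with FIRST {id, print}. Thus FOLLOW(G) = {id, print}.
For G → then: FIRST(then) = {then}, so it goes in M[G, t] for t ∈ {then}.
For G → λ: FIRST(λ) = {λ}, so it goes in M[G, t] for t ∈ {}; since λ ∈ FIRST, also for every t ∈ FOLLOW(G) = {id, print}.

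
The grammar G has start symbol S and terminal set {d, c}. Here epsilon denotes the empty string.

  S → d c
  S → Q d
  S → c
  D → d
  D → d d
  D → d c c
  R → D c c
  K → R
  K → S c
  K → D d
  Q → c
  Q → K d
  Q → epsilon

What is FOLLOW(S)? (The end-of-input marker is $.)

FIRST(D): from D→d we get {d}; from D→d d we get {d}; from D→d c c we get {d}. So FIRST(D) = {d}.
FIRST(R): from R→D c c we get {d}. So FIRST(R) = {d}.
FIRST(S): from S→d c we get {d}; from S→Q d we get {c, d}; from S→c we get {c}. So FIRST(S) = {c, d}.
FIRST(K): from K→R we get {d}; from K→S c we get {c, d}; from K→D d we get {d}. So FIRST(K) = {c, d}.
FIRST(Q): from Q→c we get {c}; from Q→K d we get {c, d}; from Q→epsilon we get {epsilon}. So FIRST(Q) = {epsilon, c, d}.
FOLLOW(S) includes $ since S is the start symbol.
FOLLOW(S): in K→S c, S is followed by c with FIRST {c}. Thus FOLLOW(S) = {$, c}.
FOLLOW(D): in R→D c c, D is followed by c c with FIRST {c}; in K→D d, D is followed by d with FIRST {d}. Thus FOLLOW(D) = {c, d}.
FOLLOW(K): in Q→K d, K is followed by d with FIRST {d}. Thus FOLLOW(K) = {d}.
FOLLOW(R): in K→R, the suffix after R is empty, so FOLLOW(R) ⊇ FOLLOW(K) = {d}. Thus FOLLOW(R) = {d}.
FOLLOW(Q): in S→Q d, Q is followed by d with FIRST {d}. Thus FOLLOW(Q) = {d}.

{$, c}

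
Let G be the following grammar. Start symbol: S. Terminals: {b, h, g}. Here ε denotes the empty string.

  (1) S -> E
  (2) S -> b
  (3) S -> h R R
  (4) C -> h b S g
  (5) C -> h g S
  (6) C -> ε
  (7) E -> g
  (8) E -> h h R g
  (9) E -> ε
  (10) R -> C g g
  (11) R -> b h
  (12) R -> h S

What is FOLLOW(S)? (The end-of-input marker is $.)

{$, b, g, h}

FIRST(C): from C->h b S g we get {h}; from C->h g S we get {h}; from C->ε we get {ε}. So FIRST(C) = {ε, h}.
FIRST(E): from E->g we get {g}; from E->h h R g we get {h}; from E->ε we get {ε}. So FIRST(E) = {ε, g, h}.
FIRST(S): from S->E we get {ε, g, h}; from S->b we get {b}; from S->h R R we get {h}. So FIRST(S) = {ε, b, g, h}.
FIRST(R): from R->C g g we get {g, h}; from R->b h we get {b}; from R->h S we get {h}. So FIRST(R) = {b, g, h}.
FOLLOW(S) includes $ since S is the start symbol.
FOLLOW(C): in R->C g g, C is followed by g g with FIRST {g}. Thus FOLLOW(C) = {g}.
FOLLOW(S): in C->h b S g, S is followed by g with FIRST {g}; in C->h g S, the suffix after S is empty, so FOLLOW(S) ⊇ FOLLOW(C) = {g}; in R->h S, the suffix after S is empty, so FOLLOW(S) ⊇ FOLLOW(R) = {$, b, g, h}. Thus FOLLOW(S) = {$, b, g, h}.
FOLLOW(E): in S->E, the suffix after E is empty, so FOLLOW(E) ⊇ FOLLOW(S) = {$, b, g, h}. Thus FOLLOW(E) = {$, b, g, h}.
FOLLOW(R): in S->h R R (occurrence 1), R is followed by R with FIRST {b, g, h}; in S->h R R (occurrence 2), the suffix after R is empty, so FOLLOW(R) ⊇ FOLLOW(S) = {$, b, g, h}; in E->h h R g, R is followed by g with FIRST {g}. Thus FOLLOW(R) = {$, b, g, h}.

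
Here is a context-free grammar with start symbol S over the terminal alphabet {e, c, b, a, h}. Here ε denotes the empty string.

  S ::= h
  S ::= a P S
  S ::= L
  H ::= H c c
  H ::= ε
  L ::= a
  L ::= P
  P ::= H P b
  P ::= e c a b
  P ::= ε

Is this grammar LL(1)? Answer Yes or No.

FIRST(S) = {ε, a, b, c, e, h}
FIRST(H) = {ε, c}
FIRST(L) = {ε, a, b, c, e}
FIRST(P) = {ε, b, c, e}
FOLLOW(S) = {$}
FOLLOW(H) = {b, c, e}
FOLLOW(L) = {$}
FOLLOW(P) = {$, a, b, c, e, h}
Cell M[H, c] receives both H ::= H c c and H ::= ε — the grammar is not LL(1).

No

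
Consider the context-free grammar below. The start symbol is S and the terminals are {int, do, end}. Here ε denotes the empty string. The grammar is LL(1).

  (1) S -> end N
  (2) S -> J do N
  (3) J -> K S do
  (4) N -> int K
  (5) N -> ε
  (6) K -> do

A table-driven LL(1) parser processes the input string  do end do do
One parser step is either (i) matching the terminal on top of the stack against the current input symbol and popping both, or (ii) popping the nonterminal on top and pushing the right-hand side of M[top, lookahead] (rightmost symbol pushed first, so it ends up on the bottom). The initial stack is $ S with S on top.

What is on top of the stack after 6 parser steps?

     Stack            Input           Action
  1  $ S              do end do do $  expand S -> J do N
  2  $ N do J         do end do do $  expand J -> K S do
  3  $ N do do S K    do end do do $  expand K -> do
  4  $ N do do S do   do end do do $  match do
  5  $ N do do S      end do do $     expand S -> end N
  6  $ N do do N end  end do do $     match end
Stack after step 6: $ N do do N (top = N).

N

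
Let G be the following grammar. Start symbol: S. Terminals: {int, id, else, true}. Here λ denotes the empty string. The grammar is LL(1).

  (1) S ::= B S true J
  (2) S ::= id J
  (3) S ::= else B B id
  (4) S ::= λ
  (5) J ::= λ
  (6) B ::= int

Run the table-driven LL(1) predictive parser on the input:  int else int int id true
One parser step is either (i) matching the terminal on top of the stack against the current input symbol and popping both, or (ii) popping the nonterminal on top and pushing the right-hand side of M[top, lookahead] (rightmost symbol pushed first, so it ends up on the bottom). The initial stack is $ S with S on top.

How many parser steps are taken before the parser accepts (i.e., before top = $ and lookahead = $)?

12

      Stack                 Input                       Action
   1  $ S                   int else int int id true $  expand S ::= B S true J
   2  $ J true S B          int else int int id true $  expand B ::= int
   3  $ J true S int        int else int int id true $  match int
   4  $ J true S            else int int id true $      expand S ::= else B B id
   5  $ J true id B B else  else int int id true $      match else
   6  $ J true id B B       int int id true $           expand B ::= int
   7  $ J true id B int     int int id true $           match int
   8  $ J true id B         int id true $               expand B ::= int
   9  $ J true id int       int id true $               match int
  10  $ J true id           id true $                   match id
  11  $ J true              true $                      match true
  12  $ J                   $                           expand J ::= λ
Accept reached after 12 steps.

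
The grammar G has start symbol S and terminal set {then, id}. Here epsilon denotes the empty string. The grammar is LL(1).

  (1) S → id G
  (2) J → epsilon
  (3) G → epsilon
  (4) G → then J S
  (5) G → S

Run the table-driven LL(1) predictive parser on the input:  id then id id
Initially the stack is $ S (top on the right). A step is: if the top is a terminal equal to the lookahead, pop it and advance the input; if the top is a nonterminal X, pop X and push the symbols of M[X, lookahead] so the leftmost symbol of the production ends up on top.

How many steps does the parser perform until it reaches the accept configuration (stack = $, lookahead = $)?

11

      Stack       Input            Action
   1  $ S         id then id id $  expand S → id G
   2  $ G id      id then id id $  match id
   3  $ G         then id id $     expand G → then J S
   4  $ S J then  then id id $     match then
   5  $ S J       id id $          expand J → epsilon
   6  $ S         id id $          expand S → id G
   7  $ G id      id id $          match id
   8  $ G         id $             expand G → S
   9  $ S         id $             expand S → id G
  10  $ G id      id $             match id
  11  $ G         $                expand G → epsilon
Accept reached after 11 steps.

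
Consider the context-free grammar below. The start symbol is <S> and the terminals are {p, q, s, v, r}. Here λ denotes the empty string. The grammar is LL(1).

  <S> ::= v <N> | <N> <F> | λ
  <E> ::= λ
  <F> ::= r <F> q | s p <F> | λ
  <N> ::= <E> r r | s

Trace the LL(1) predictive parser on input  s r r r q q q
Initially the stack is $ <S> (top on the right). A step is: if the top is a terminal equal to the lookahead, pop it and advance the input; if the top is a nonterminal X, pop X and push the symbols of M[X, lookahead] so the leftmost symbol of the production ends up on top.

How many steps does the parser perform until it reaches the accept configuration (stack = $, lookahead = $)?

13

      Stack          Input            Action
   1  $ <S>          s r r r q q q $  expand <S> ::= <N> <F>
   2  $ <F> <N>      s r r r q q q $  expand <N> ::= s
   3  $ <F> s        s r r r q q q $  match s
   4  $ <F>          r r r q q q $    expand <F> ::= r <F> q
   5  $ q <F> r      r r r q q q $    match r
   6  $ q <F>        r r q q q $      expand <F> ::= r <F> q
   7  $ q q <F> r    r r q q q $      match r
   8  $ q q <F>      r q q q $        expand <F> ::= r <F> q
   9  $ q q q <F> r  r q q q $        match r
  10  $ q q q <F>    q q q $          expand <F> ::= λ
  11  $ q q q        q q q $          match q
  12  $ q q          q q $            match q
  13  $ q            q $              match q
Accept reached after 13 steps.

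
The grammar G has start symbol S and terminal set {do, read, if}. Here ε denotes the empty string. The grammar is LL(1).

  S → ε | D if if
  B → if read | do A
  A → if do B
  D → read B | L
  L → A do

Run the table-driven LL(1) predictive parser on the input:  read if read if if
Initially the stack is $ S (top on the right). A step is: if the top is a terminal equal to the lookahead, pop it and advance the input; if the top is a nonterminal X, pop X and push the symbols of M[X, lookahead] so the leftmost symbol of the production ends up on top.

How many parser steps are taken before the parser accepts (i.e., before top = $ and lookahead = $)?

8

step 1: stack=$ S  input=read if read if if $  — expand S → D if if
step 2: stack=$ if if D  input=read if read if if $  — expand D → read B
step 3: stack=$ if if B read  input=read if read if if $  — match read
step 4: stack=$ if if B  input=if read if if $  — expand B → if read
step 5: stack=$ if if read if  input=if read if if $  — match if
step 6: stack=$ if if read  input=read if if $  — match read
step 7: stack=$ if if  input=if if $  — match if
step 8: stack=$ if  input=if $  — match if
Accept reached after 8 steps.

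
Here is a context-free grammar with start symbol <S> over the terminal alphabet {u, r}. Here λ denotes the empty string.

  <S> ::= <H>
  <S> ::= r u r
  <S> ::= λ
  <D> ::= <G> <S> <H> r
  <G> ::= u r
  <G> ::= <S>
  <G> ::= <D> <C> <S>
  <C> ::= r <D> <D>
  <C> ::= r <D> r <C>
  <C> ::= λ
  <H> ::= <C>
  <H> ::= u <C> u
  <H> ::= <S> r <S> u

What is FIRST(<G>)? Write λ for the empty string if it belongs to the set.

{λ, r, u}

FIRST(<C>) = {λ, r}
FIRST(<S>) = {λ, r, u}  (via <H>)
FIRST(<H>) = {λ, r, u}  (via <C>, <S> r <S> u)
FIRST(<D>) = {r, u}  (via <G> <S> <H> r)
FIRST(<G>) = {λ, r, u}  (via <S>, <D> <C> <S>)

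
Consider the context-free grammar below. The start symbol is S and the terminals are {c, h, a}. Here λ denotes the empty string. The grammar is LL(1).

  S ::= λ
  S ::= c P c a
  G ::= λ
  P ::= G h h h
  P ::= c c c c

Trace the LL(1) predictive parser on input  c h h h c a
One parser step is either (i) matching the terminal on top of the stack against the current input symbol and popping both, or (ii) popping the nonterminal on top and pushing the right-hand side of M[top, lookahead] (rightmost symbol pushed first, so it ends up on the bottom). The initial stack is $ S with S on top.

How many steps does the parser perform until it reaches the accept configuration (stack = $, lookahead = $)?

step 1: stack=$ S  input=c h h h c a $  — expand S ::= c P c a
step 2: stack=$ a c P c  input=c h h h c a $  — match c
step 3: stack=$ a c P  input=h h h c a $  — expand P ::= G h h h
step 4: stack=$ a c h h h G  input=h h h c a $  — expand G ::= λ
step 5: stack=$ a c h h h  input=h h h c a $  — match h
step 6: stack=$ a c h h  input=h h c a $  — match h
step 7: stack=$ a c h  input=h c a $  — match h
step 8: stack=$ a c  input=c a $  — match c
step 9: stack=$ a  input=a $  — match a
Accept reached after 9 steps.

9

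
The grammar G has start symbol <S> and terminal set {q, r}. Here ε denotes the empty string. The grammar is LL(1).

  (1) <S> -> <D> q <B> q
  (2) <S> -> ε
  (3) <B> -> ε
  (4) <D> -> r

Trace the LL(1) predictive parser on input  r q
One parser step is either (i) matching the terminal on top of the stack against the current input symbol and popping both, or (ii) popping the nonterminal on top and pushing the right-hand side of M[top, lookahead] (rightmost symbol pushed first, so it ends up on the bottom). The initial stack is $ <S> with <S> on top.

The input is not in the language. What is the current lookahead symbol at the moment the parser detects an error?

     Stack          Input  Action
  1  $ <S>          r q $  expand <S> -> <D> q <B> q
  2  $ q <B> q <D>  r q $  expand <D> -> r
  3  $ q <B> q r    r q $  match r
  4  $ q <B> q      q $    match q
  5  $ q <B>        $      error: M[<B>, $] is empty

$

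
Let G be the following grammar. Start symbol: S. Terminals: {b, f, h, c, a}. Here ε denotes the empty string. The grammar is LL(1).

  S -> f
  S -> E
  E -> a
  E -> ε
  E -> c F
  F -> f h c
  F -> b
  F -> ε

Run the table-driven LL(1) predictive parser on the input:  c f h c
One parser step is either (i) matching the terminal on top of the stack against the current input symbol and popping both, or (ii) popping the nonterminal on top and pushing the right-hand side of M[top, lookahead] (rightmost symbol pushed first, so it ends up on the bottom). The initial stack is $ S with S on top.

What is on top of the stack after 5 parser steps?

     Stack    Input      Action
  1  $ S      c f h c $  expand S -> E
  2  $ E      c f h c $  expand E -> c F
  3  $ F c    c f h c $  match c
  4  $ F      f h c $    expand F -> f h c
  5  $ c h f  f h c $    match f
Stack after step 5: $ c h (top = h).

h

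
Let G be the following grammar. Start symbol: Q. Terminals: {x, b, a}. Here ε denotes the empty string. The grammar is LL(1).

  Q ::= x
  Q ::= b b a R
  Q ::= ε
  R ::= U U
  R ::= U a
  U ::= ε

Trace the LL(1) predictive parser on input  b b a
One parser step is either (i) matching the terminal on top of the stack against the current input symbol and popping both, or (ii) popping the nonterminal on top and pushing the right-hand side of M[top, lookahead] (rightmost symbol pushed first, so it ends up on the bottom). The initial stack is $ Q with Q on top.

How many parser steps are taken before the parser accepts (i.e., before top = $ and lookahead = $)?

step 1: stack=$ Q  input=b b a $  — expand Q ::= b b a R
step 2: stack=$ R a b b  input=b b a $  — match b
step 3: stack=$ R a b  input=b a $  — match b
step 4: stack=$ R a  input=a $  — match a
step 5: stack=$ R  input=$  — expand R ::= U U
step 6: stack=$ U U  input=$  — expand U ::= ε
step 7: stack=$ U  input=$  — expand U ::= ε
Accept reached after 7 steps.

7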